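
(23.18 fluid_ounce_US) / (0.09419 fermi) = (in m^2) 1 fluid_ounce_US = 2.957353e-05 m^3, so 23.18 fluid_ounce_US = 23.18 * 2.957353e-05 = 0.00068551442 m^3. 1 fermi = 1e-15 m, so 0.09419 fermi = 0.09419 * 1e-15 = 9.419e-17 m. Combine: 0.00068551442 m^3 / 9.419e-17 m = 7.2779957e+12 m^2. Result: 7.2779957e+12 m^2 ≈ 7.278e+12 m^2 (4 s.f.). Final answer: 7.278e+12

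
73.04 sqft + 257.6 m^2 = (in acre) 1 sqft = 0.09290304 m^2, so 73.04 sqft = 73.04 * 0.09290304 = 6.785638 m^2. 257.6 m^2 is already in m^2. Sum: 6.785638 + 257.6 = 264.38564 m^2. 1 acre = 4046.8564 m^2, so 264.38564 m^2 = 264.38564 / 4046.8564 = 0.065331114 acre ≈ 0.06533 acre (4 s.f.). Final answer: 0.06533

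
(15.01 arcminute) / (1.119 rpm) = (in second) 1 arcminute = 0.00029088821 rad, so 15.01 arcminute = 15.01 * 0.00029088821 = 0.004366232 rad. 1 rpm = 0.10471976 rad/s, so 1.119 rpm = 1.119 * 0.10471976 = 0.11718141 rad/s. Combine: 0.004366232 rad / 0.11718141 rad/s = 0.037260451 s. 0.037260451 s = 0.037260451 second ≈ 0.03726 second (4 s.f.). Final answer: 0.03726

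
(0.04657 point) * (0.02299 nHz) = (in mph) 1 point = 0.00035277778 m, so 0.04657 point = 0.04657 * 0.00035277778 = 1.6428861e-05 m. 1 nHz = 1e-09 Hz, so 0.02299 nHz = 0.02299 * 1e-09 = 2.299e-11 Hz. Combine: 1.6428861e-05 m * 2.299e-11 Hz = 3.7769952e-16 m/s. 1 mph = 0.44704 m/s, so 3.7769952e-16 m/s = 3.7769952e-16 / 0.44704 = 8.4488976e-16 mph ≈ 8.449e-16 mph (4 s.f.). Final answer: 8.449e-16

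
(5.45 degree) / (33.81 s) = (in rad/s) 1 degree = 0.017453293 rad, so 5.45 degree = 5.45 * 0.017453293 = 0.095120444 rad. 33.81 s is already in s. Combine: 0.095120444 rad / 33.81 s = 0.002813382 rad/s. Result: 0.002813382 rad/s ≈ 0.002813 rad/s (4 s.f.). Final answer: 0.002813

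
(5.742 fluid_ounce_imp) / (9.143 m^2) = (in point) 1 fluid_ounce_imp = 2.8413063e-05 m^3, so 5.742 fluid_ounce_imp = 5.742 * 2.8413063e-05 = 0.0001631478 m^3. 9.143 m^2 is already in m^2. Combine: 0.0001631478 m^3 / 9.143 m^2 = 1.7844012e-05 m. 1 point = 0.00035277778 m, so 1.7844012e-05 m = 1.7844012e-05 / 0.00035277778 = 0.050581452 point ≈ 0.05058 point (4 s.f.). Final answer: 0.05058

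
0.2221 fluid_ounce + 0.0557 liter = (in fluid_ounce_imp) 2.192. Check: 1 fluid_ounce = 2.957353e-05 m^3, so 0.2221 fluid_ounce = 0.2221 * 2.957353e-05 = 6.5682809e-06 m^3. 1 liter = 0.001 m^3, so 0.0557 liter = 0.0557 * 0.001 = 5.57e-05 m^3. Sum: 6.5682809e-06 + 5.57e-05 = 6.2268281e-05 m^3. 1 fluid_ounce_imp = 2.8413063e-05 m^3, so 6.2268281e-05 m^3 = 6.2268281e-05 / 2.8413063e-05 = 2.1915371 fluid_ounce_imp ≈ 2.192 fluid_ounce_imp (4 s.f.).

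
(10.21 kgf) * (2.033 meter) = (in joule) 1 kgf = 9.80665 N, so 10.21 kgf = 10.21 * 9.80665 = 100.1259 N. 2.033 meter = 2.033 m. Combine: 100.1259 N * 2.033 m = 203.55595 J. 203.55595 J = 203.55595 joule ≈ 203.6 joule (4 s.f.). Final answer: 203.6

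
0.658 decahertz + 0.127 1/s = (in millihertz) 6707. Check: 1 decahertz = 10 Hz, so 0.658 decahertz = 0.658 * 10 = 6.58 Hz. 0.127 1/s = 0.127 Hz. Sum: 6.58 + 0.127 = 6.707 Hz. 1 millihertz = 0.001 Hz, so 6.707 Hz = 6.707 / 0.001 = 6707 millihertz.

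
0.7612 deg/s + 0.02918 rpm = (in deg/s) 0.9363. Check: 1 deg/s = 0.017453293 rad/s, so 0.7612 deg/s = 0.7612 * 0.017453293 = 0.013285446 rad/s. 1 rpm = 0.10471976 rad/s, so 0.02918 rpm = 0.02918 * 0.10471976 = 0.0030557225 rad/s. Sum: 0.013285446 + 0.0030557225 = 0.016341169 rad/s. 1 deg/s = 0.017453293 rad/s, so 0.016341169 rad/s = 0.016341169 / 0.017453293 = 0.93628 deg/s ≈ 0.9363 deg/s (4 s.f.).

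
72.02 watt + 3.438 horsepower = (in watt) 2636. Check: 72.02 watt = 72.02 W. 1 horsepower = 745.69987 W, so 3.438 horsepower = 3.438 * 745.69987 = 2563.7162 W. Sum: 72.02 + 2563.7162 = 2635.7362 W. 2635.7362 W = 2635.7362 watt ≈ 2636 watt (4 s.f.).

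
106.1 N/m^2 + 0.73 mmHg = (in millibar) 2.034. Check: 106.1 N/m^2 = 106.1 Pa. 1 mmHg = 133.32237 Pa, so 0.73 mmHg = 0.73 * 133.32237 = 97.325329 Pa. Sum: 106.1 + 97.325329 = 203.42533 Pa. 1 millibar = 100 Pa, so 203.42533 Pa = 203.42533 / 100 = 2.0342533 millibar ≈ 2.034 millibar (4 s.f.).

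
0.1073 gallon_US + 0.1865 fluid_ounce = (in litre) 1 gallon_US = 0.0037854118 m^3, so 0.1073 gallon_US = 0.1073 * 0.0037854118 = 0.00040617468 m^3. 1 fluid_ounce = 2.957353e-05 m^3, so 0.1865 fluid_ounce = 0.1865 * 2.957353e-05 = 5.5154633e-06 m^3. Sum: 0.00040617468 + 5.5154633e-06 = 0.00041169015 m^3. 1 litre = 0.001 m^3, so 0.00041169015 m^3 = 0.00041169015 / 0.001 = 0.41169015 litre ≈ 0.4117 litre (4 s.f.). Final answer: 0.4117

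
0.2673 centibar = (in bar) 1 centibar = 1000 Pa, so 0.2673 centibar = 0.2673 * 1000 = 267.3 Pa. 1 bar = 100000 Pa, so 267.3 Pa = 267.3 / 100000 = 0.002673 bar. Final answer: 0.002673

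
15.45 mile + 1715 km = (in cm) 1.74e+08. Check: 1 mile = 1609.344 m, so 15.45 mile = 15.45 * 1609.344 = 24864.365 m. 1 km = 1000 m, so 1715 km = 1715 * 1000 = 1715000 m. Sum: 24864.365 + 1715000 = 1739864.4 m. 1 cm = 0.01 m, so 1739864.4 m = 1739864.4 / 0.01 = 1.7398644e+08 cm ≈ 1.74e+08 cm (4 s.f.).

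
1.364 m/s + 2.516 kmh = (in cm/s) 1.364 m/s is already in m/s. 1 kmh = 0.27777778 m/s, so 2.516 kmh = 2.516 * 0.27777778 = 0.69888889 m/s. Sum: 1.364 + 0.69888889 = 2.0628889 m/s. 1 cm/s = 0.01 m/s, so 2.0628889 m/s = 2.0628889 / 0.01 = 206.28889 cm/s ≈ 206.3 cm/s (4 s.f.). Final answer: 206.3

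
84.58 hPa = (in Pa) 1 hPa = 100 Pa, so 84.58 hPa = 84.58 * 100 = 8458 Pa. Result: 8458 Pa. Final answer: 8458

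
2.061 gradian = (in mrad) 32.37. Check: 1 gradian = 0.015707963 rad, so 2.061 gradian = 2.061 * 0.015707963 = 0.032374112 rad. 1 mrad = 0.001 rad, so 0.032374112 rad = 0.032374112 / 0.001 = 32.374112 mrad ≈ 32.37 mrad (4 s.f.).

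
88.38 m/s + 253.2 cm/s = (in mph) 203.4. Check: 88.38 m/s is already in m/s. 1 cm/s = 0.01 m/s, so 253.2 cm/s = 253.2 * 0.01 = 2.532 m/s. Sum: 88.38 + 2.532 = 90.912 m/s. 1 mph = 0.44704 m/s, so 90.912 m/s = 90.912 / 0.44704 = 203.36435 mph ≈ 203.4 mph (4 s.f.).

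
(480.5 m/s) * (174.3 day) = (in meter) 7.236e+09. Check: 480.5 m/s is already in m/s. 1 day = 86400 s, so 174.3 day = 174.3 * 86400 = 15059520 s. Combine: 480.5 m/s * 15059520 s = 7.2360994e+09 m. 7.2360994e+09 m = 7.2360994e+09 meter ≈ 7.236e+09 meter (4 s.f.).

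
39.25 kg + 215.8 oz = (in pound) 39.25 kg is already in kg. 1 oz = 0.028349523 kg, so 215.8 oz = 215.8 * 0.028349523 = 6.1178271 kg. Sum: 39.25 + 6.1178271 = 45.367827 kg. 1 pound = 0.45359237 kg, so 45.367827 kg = 45.367827 / 0.45359237 = 100.01894 pound ≈ 100 pound (4 s.f.). Final answer: 100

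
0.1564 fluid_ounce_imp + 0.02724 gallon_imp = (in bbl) 1 fluid_ounce_imp = 2.8413063e-05 m^3, so 0.1564 fluid_ounce_imp = 0.1564 * 2.8413063e-05 = 4.443803e-06 m^3. 1 gallon_imp = 0.00454609 m^3, so 0.02724 gallon_imp = 0.02724 * 0.00454609 = 0.00012383549 m^3. Sum: 4.443803e-06 + 0.00012383549 = 0.00012827929 m^3. 1 bbl = 0.15898729 m^3, so 0.00012827929 m^3 = 0.00012827929 / 0.15898729 = 0.00080685249 bbl ≈ 0.0008069 bbl (4 s.f.). Final answer: 0.0008069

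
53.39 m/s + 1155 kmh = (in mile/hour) 837.1. Check: 53.39 m/s is already in m/s. 1 kmh = 0.27777778 m/s, so 1155 kmh = 1155 * 0.27777778 = 320.83333 m/s. Sum: 53.39 + 320.83333 = 374.22333 m/s. 1 mile/hour = 0.44704 m/s, so 374.22333 m/s = 374.22333 / 0.44704 = 837.11376 mile/hour ≈ 837.1 mile/hour (4 s.f.).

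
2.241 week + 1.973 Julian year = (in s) 1 week = 604800 s, so 2.241 week = 2.241 * 604800 = 1355356.8 s. 1 Julian year = 31557600 s, so 1.973 Julian year = 1.973 * 31557600 = 62263145 s. Sum: 1355356.8 + 62263145 = 63618502 s. Result: 63618502 s ≈ 6.362e+07 s (4 s.f.). Final answer: 6.362e+07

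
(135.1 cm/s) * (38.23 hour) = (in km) 185.9. Check: 1 cm/s = 0.01 m/s, so 135.1 cm/s = 135.1 * 0.01 = 1.351 m/s. 1 hour = 3600 s, so 38.23 hour = 38.23 * 3600 = 137628 s. Combine: 1.351 m/s * 137628 s = 185935.43 m. 1 km = 1000 m, so 185935.43 m = 185935.43 / 1000 = 185.93543 km ≈ 185.9 km (4 s.f.).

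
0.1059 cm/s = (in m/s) 0.001059. Check: 1 cm/s = 0.01 m/s, so 0.1059 cm/s = 0.1059 * 0.01 = 0.001059 m/s. Result: 0.001059 m/s.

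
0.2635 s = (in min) 0.004392. Check: 1 min = 60 s, so 0.2635 s = 0.2635 / 60 = 0.0043916667 min ≈ 0.004392 min (4 s.f.).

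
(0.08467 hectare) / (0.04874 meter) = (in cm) 1.737e+06. Check: 1 hectare = 10000 m^2, so 0.08467 hectare = 0.08467 * 10000 = 846.7 m^2. 0.04874 meter = 0.04874 m. Combine: 846.7 m^2 / 0.04874 m = 17371.769 m. 1 cm = 0.01 m, so 17371.769 m = 17371.769 / 0.01 = 1737176.9 cm ≈ 1.737e+06 cm (4 s.f.).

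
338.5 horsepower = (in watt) 2.524e+05. Check: 1 horsepower = 745.69987 W, so 338.5 horsepower = 338.5 * 745.69987 = 252419.41 W. 252419.41 W = 252419.41 watt ≈ 2.524e+05 watt (4 s.f.).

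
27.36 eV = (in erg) 4.384e-11. Check: 1 eV = 1.6021766e-19 J, so 27.36 eV = 27.36 * 1.6021766e-19 = 4.3835553e-18 J. 1 erg = 1e-07 J, so 4.3835553e-18 J = 4.3835553e-18 / 1e-07 = 4.3835553e-11 erg ≈ 4.384e-11 erg (4 s.f.).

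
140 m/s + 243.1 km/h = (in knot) 403.4. Check: 140 m/s is already in m/s. 1 km/h = 0.27777778 m/s, so 243.1 km/h = 243.1 * 0.27777778 = 67.527778 m/s. Sum: 140 + 67.527778 = 207.52778 m/s. 1 knot = 0.51444444 m/s, so 207.52778 m/s = 207.52778 / 0.51444444 = 403.40173 knot ≈ 403.4 knot (4 s.f.).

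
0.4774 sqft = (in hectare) 1 sqft = 0.09290304 m^2, so 0.4774 sqft = 0.4774 * 0.09290304 = 0.044351911 m^2. 1 hectare = 10000 m^2, so 0.044351911 m^2 = 0.044351911 / 10000 = 4.4351911e-06 hectare ≈ 4.435e-06 hectare (4 s.f.). Final answer: 4.435e-06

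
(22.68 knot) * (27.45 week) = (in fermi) 1.937e+23. Check: 1 knot = 0.51444444 m/s, so 22.68 knot = 22.68 * 0.51444444 = 11.6676 m/s. 1 week = 604800 s, so 27.45 week = 27.45 * 604800 = 16601760 s. Combine: 11.6676 m/s * 16601760 s = 1.9370269e+08 m. 1 fermi = 1e-15 m, so 1.9370269e+08 m = 1.9370269e+08 / 1e-15 = 1.9370269e+23 fermi ≈ 1.937e+23 fermi (4 s.f.).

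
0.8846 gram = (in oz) 0.0312. Check: 1 gram = 0.001 kg, so 0.8846 gram = 0.8846 * 0.001 = 0.0008846 kg. 1 oz = 0.028349523 kg, so 0.0008846 kg = 0.0008846 / 0.028349523 = 0.031203347 oz ≈ 0.0312 oz (4 s.f.).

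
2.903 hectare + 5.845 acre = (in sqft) 5.671e+05. Check: 1 hectare = 10000 m^2, so 2.903 hectare = 2.903 * 10000 = 29030 m^2. 1 acre = 4046.8564 m^2, so 5.845 acre = 5.845 * 4046.8564 = 23653.876 m^2. Sum: 29030 + 23653.876 = 52683.876 m^2. 1 sqft = 0.09290304 m^2, so 52683.876 m^2 = 52683.876 / 0.09290304 = 567084.52 sqft ≈ 5.671e+05 sqft (4 s.f.).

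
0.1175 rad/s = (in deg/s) 6.732. Check: 1 deg/s = 0.017453293 rad/s, so 0.1175 rad/s = 0.1175 / 0.017453293 = 6.7322541 deg/s ≈ 6.732 deg/s (4 s.f.).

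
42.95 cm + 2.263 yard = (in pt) 1 cm = 0.01 m, so 42.95 cm = 42.95 * 0.01 = 0.4295 m. 1 yard = 0.9144 m, so 2.263 yard = 2.263 * 0.9144 = 2.0692872 m. Sum: 0.4295 + 2.0692872 = 2.4987872 m. 1 pt = 0.00035277778 m, so 2.4987872 m = 2.4987872 / 0.00035277778 = 7083.1763 pt ≈ 7083 pt (4 s.f.). Final answer: 7083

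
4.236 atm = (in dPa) 1 atm = 101325 Pa, so 4.236 atm = 4.236 * 101325 = 429212.7 Pa. 1 dPa = 0.1 Pa, so 429212.7 Pa = 429212.7 / 0.1 = 4292127 dPa ≈ 4.292e+06 dPa (4 s.f.). Final answer: 4.292e+06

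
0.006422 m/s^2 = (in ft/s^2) 1 ft/s^2 = 0.3048 m/s^2, so 0.006422 m/s^2 = 0.006422 / 0.3048 = 0.021069554 ft/s^2 ≈ 0.02107 ft/s^2 (4 s.f.). Final answer: 0.02107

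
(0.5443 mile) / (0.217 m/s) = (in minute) 1 mile = 1609.344 m, so 0.5443 mile = 0.5443 * 1609.344 = 875.96594 m. 0.217 m/s is already in m/s. Combine: 875.96594 m / 0.217 m/s = 4036.7094 s. 1 minute = 60 s, so 4036.7094 s = 4036.7094 / 60 = 67.27849 minute ≈ 67.28 minute (4 s.f.). Final answer: 67.28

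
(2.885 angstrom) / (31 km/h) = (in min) 1 angstrom = 1e-10 m, so 2.885 angstrom = 2.885 * 1e-10 = 2.885e-10 m. 1 km/h = 0.27777778 m/s, so 31 km/h = 31 * 0.27777778 = 8.6111111 m/s. Combine: 2.885e-10 m / 8.6111111 m/s = 3.3503226e-11 s. 1 min = 60 s, so 3.3503226e-11 s = 3.3503226e-11 / 60 = 5.583871e-13 min ≈ 5.584e-13 min (4 s.f.). Final answer: 5.584e-13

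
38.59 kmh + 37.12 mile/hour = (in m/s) 27.31. Check: 1 kmh = 0.27777778 m/s, so 38.59 kmh = 38.59 * 0.27777778 = 10.719444 m/s. 1 mile/hour = 0.44704 m/s, so 37.12 mile/hour = 37.12 * 0.44704 = 16.594125 m/s. Sum: 10.719444 + 16.594125 = 27.313569 m/s. Result: 27.313569 m/s ≈ 27.31 m/s (4 s.f.).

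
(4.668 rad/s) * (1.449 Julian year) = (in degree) 4.668 rad/s is already in rad/s. 1 Julian year = 31557600 s, so 1.449 Julian year = 1.449 * 31557600 = 45726962 s. Combine: 4.668 rad/s * 45726962 s = 2.1345346e+08 rad. 1 degree = 0.017453293 rad, so 2.1345346e+08 rad = 2.1345346e+08 / 0.017453293 = 1.2229982e+10 degree ≈ 1.223e+10 degree (4 s.f.). Final answer: 1.223e+10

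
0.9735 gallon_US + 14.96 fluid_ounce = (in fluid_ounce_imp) 1 gallon_US = 0.0037854118 m^3, so 0.9735 gallon_US = 0.9735 * 0.0037854118 = 0.0036850984 m^3. 1 fluid_ounce = 2.957353e-05 m^3, so 14.96 fluid_ounce = 14.96 * 2.957353e-05 = 0.00044242 m^3. Sum: 0.0036850984 + 0.00044242 = 0.0041275184 m^3. 1 fluid_ounce_imp = 2.8413063e-05 m^3, so 0.0041275184 m^3 = 0.0041275184 / 2.8413063e-05 = 145.26834 fluid_ounce_imp ≈ 145.3 fluid_ounce_imp (4 s.f.). Final answer: 145.3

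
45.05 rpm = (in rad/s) 4.718. Check: 1 rpm = 0.10471976 rad/s, so 45.05 rpm = 45.05 * 0.10471976 = 4.717625 rad/s. Result: 4.717625 rad/s ≈ 4.718 rad/s (4 s.f.).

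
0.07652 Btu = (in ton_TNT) 1 Btu = 1055.0559 J, so 0.07652 Btu = 0.07652 * 1055.0559 = 80.732874 J. 1 ton_TNT = 4.184e+09 J, so 80.732874 J = 80.732874 / 4.184e+09 = 1.929562e-08 ton_TNT ≈ 1.93e-08 ton_TNT (4 s.f.). Final answer: 1.93e-08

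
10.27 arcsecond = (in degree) 0.002853. Check: 1 arcsecond = 4.8481368e-06 rad, so 10.27 arcsecond = 10.27 * 4.8481368e-06 = 4.9790365e-05 rad. 1 degree = 0.017453293 rad, so 4.9790365e-05 rad = 4.9790365e-05 / 0.017453293 = 0.0028527778 degree ≈ 0.002853 degree (4 s.f.).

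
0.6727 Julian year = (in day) 1 Julian year = 31557600 s, so 0.6727 Julian year = 0.6727 * 31557600 = 21228798 s. 1 day = 86400 s, so 21228798 s = 21228798 / 86400 = 245.70368 day ≈ 245.7 day (4 s.f.). Final answer: 245.7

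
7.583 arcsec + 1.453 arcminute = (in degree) 0.02632. Check: 1 arcsec = 4.8481368e-06 rad, so 7.583 arcsec = 7.583 * 4.8481368e-06 = 3.6763421e-05 rad. 1 arcminute = 0.00029088821 rad, so 1.453 arcminute = 1.453 * 0.00029088821 = 0.00042266057 rad. Sum: 3.6763421e-05 + 0.00042266057 = 0.00045942399 rad. 1 degree = 0.017453293 rad, so 0.00045942399 rad = 0.00045942399 / 0.017453293 = 0.026323056 degree ≈ 0.02632 degree (4 s.f.).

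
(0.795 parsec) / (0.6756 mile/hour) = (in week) 1 parsec = 3.0856776e+16 m, so 0.795 parsec = 0.795 * 3.0856776e+16 = 2.4531137e+16 m. 1 mile/hour = 0.44704 m/s, so 0.6756 mile/hour = 0.6756 * 0.44704 = 0.30202022 m/s. Combine: 2.4531137e+16 m / 0.30202022 m/s = 8.122349e+16 s. 1 week = 604800 s, so 8.122349e+16 s = 8.122349e+16 / 604800 = 1.342981e+11 week ≈ 1.343e+11 week (4 s.f.). Final answer: 1.343e+11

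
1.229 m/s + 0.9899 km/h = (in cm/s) 1.229 m/s is already in m/s. 1 km/h = 0.27777778 m/s, so 0.9899 km/h = 0.9899 * 0.27777778 = 0.27497222 m/s. Sum: 1.229 + 0.27497222 = 1.5039722 m/s. 1 cm/s = 0.01 m/s, so 1.5039722 m/s = 1.5039722 / 0.01 = 150.39722 cm/s ≈ 150.4 cm/s (4 s.f.). Final answer: 150.4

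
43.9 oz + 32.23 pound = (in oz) 1 oz = 0.028349523 kg, so 43.9 oz = 43.9 * 0.028349523 = 1.2445441 kg. 1 pound = 0.45359237 kg, so 32.23 pound = 32.23 * 0.45359237 = 14.619282 kg. Sum: 1.2445441 + 14.619282 = 15.863826 kg. 1 oz = 0.028349523 kg, so 15.863826 kg = 15.863826 / 0.028349523 = 559.58 oz ≈ 559.6 oz (4 s.f.). Final answer: 559.6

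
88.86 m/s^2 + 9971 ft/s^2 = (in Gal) 3.128e+05. Check: 88.86 m/s^2 is already in m/s^2. 1 ft/s^2 = 0.3048 m/s^2, so 9971 ft/s^2 = 9971 * 0.3048 = 3039.1608 m/s^2. Sum: 88.86 + 3039.1608 = 3128.0208 m/s^2. 1 Gal = 0.01 m/s^2, so 3128.0208 m/s^2 = 3128.0208 / 0.01 = 312802.08 Gal ≈ 3.128e+05 Gal (4 s.f.).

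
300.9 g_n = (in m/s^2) 1 g_n = 9.80665 m/s^2, so 300.9 g_n = 300.9 * 9.80665 = 2950.821 m/s^2. Result: 2950.821 m/s^2 ≈ 2951 m/s^2 (4 s.f.). Final answer: 2951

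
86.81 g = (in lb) 1 g = 0.001 kg, so 86.81 g = 86.81 * 0.001 = 0.08681 kg. 1 lb = 0.45359237 kg, so 0.08681 kg = 0.08681 / 0.45359237 = 0.19138329 lb ≈ 0.1914 lb (4 s.f.). Final answer: 0.1914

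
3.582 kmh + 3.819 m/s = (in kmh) 1 kmh = 0.27777778 m/s, so 3.582 kmh = 3.582 * 0.27777778 = 0.995 m/s. 3.819 m/s is already in m/s. Sum: 0.995 + 3.819 = 4.814 m/s. 1 kmh = 0.27777778 m/s, so 4.814 m/s = 4.814 / 0.27777778 = 17.3304 kmh ≈ 17.33 kmh (4 s.f.). Final answer: 17.33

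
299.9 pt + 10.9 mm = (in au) 7.801e-13. Check: 1 pt = 0.00035277778 m, so 299.9 pt = 299.9 * 0.00035277778 = 0.10579806 m. 1 mm = 0.001 m, so 10.9 mm = 10.9 * 0.001 = 0.0109 m. Sum: 0.10579806 + 0.0109 = 0.11669806 m. 1 au = 1.4959787e+11 m, so 0.11669806 m = 0.11669806 / 1.4959787e+11 = 7.8007832e-13 au ≈ 7.801e-13 au (4 s.f.).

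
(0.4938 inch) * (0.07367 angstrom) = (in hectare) 9.24e-18. Check: 1 inch = 0.0254 m, so 0.4938 inch = 0.4938 * 0.0254 = 0.01254252 m. 1 angstrom = 1e-10 m, so 0.07367 angstrom = 0.07367 * 1e-10 = 7.367e-12 m. Combine: 0.01254252 m * 7.367e-12 m = 9.2400745e-14 m^2. 1 hectare = 10000 m^2, so 9.2400745e-14 m^2 = 9.2400745e-14 / 10000 = 9.2400745e-18 hectare ≈ 9.24e-18 hectare (4 s.f.).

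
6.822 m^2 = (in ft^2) 1 ft^2 = 0.09290304 m^2, so 6.822 m^2 = 6.822 / 0.09290304 = 73.431397 ft^2 ≈ 73.43 ft^2 (4 s.f.). Final answer: 73.43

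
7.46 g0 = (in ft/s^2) 1 g0 = 9.80665 m/s^2, so 7.46 g0 = 7.46 * 9.80665 = 73.157609 m/s^2. 1 ft/s^2 = 0.3048 m/s^2, so 73.157609 m/s^2 = 73.157609 / 0.3048 = 240.0184 ft/s^2 ≈ 240 ft/s^2 (4 s.f.). Final answer: 240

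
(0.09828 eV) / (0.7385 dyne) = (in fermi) 1 eV = 1.6021766e-19 J, so 0.09828 eV = 0.09828 * 1.6021766e-19 = 1.5746192e-20 J. 1 dyne = 1e-05 N, so 0.7385 dyne = 0.7385 * 1e-05 = 7.385e-06 N. Combine: 1.5746192e-20 J / 7.385e-06 N = 2.1321858e-15 m. 1 fermi = 1e-15 m, so 2.1321858e-15 m = 2.1321858e-15 / 1e-15 = 2.1321858 fermi ≈ 2.132 fermi (4 s.f.). Final answer: 2.132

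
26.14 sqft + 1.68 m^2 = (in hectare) 0.0004108. Check: 1 sqft = 0.09290304 m^2, so 26.14 sqft = 26.14 * 0.09290304 = 2.4284855 m^2. 1.68 m^2 is already in m^2. Sum: 2.4284855 + 1.68 = 4.1084855 m^2. 1 hectare = 10000 m^2, so 4.1084855 m^2 = 4.1084855 / 10000 = 0.00041084855 hectare ≈ 0.0004108 hectare (4 s.f.).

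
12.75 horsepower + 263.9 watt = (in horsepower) 1 horsepower = 745.69987 W, so 12.75 horsepower = 12.75 * 745.69987 = 9507.6734 W. 263.9 watt = 263.9 W. Sum: 9507.6734 + 263.9 = 9771.5734 W. 1 horsepower = 745.69987 W, so 9771.5734 W = 9771.5734 / 745.69987 = 13.103896 horsepower ≈ 13.1 horsepower (4 s.f.). Final answer: 13.1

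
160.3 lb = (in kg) 1 lb = 0.45359237 kg, so 160.3 lb = 160.3 * 0.45359237 = 72.710857 kg. Result: 72.710857 kg ≈ 72.71 kg (4 s.f.). Final answer: 72.71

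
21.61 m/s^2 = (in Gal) 1 Gal = 0.01 m/s^2, so 21.61 m/s^2 = 21.61 / 0.01 = 2161 Gal. Final answer: 2161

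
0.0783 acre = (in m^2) 1 acre = 4046.8564 m^2, so 0.0783 acre = 0.0783 * 4046.8564 = 316.86886 m^2. Result: 316.86886 m^2 ≈ 316.9 m^2 (4 s.f.). Final answer: 316.9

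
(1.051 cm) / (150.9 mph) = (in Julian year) 4.937e-12. Check: 1 cm = 0.01 m, so 1.051 cm = 1.051 * 0.01 = 0.01051 m. 1 mph = 0.44704 m/s, so 150.9 mph = 150.9 * 0.44704 = 67.458336 m/s. Combine: 0.01051 m / 67.458336 m/s = 0.00015579987 s. 1 Julian year = 31557600 s, so 0.00015579987 s = 0.00015579987 / 31557600 = 4.937e-12 Julian year.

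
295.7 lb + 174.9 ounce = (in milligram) 1.391e+08. Check: 1 lb = 0.45359237 kg, so 295.7 lb = 295.7 * 0.45359237 = 134.12726 kg. 1 ounce = 0.028349523 kg, so 174.9 ounce = 174.9 * 0.028349523 = 4.9583316 kg. Sum: 134.12726 + 4.9583316 = 139.0856 kg. 1 milligram = 1e-06 kg, so 139.0856 kg = 139.0856 / 1e-06 = 1.390856e+08 milligram ≈ 1.391e+08 milligram (4 s.f.).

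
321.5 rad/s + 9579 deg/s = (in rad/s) 321.5 rad/s is already in rad/s. 1 deg/s = 0.017453293 rad/s, so 9579 deg/s = 9579 * 0.017453293 = 167.18509 rad/s. Sum: 321.5 + 167.18509 = 488.68509 rad/s. Result: 488.68509 rad/s ≈ 488.7 rad/s (4 s.f.). Final answer: 488.7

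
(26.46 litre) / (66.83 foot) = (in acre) 3.21e-07. Check: 1 litre = 0.001 m^3, so 26.46 litre = 26.46 * 0.001 = 0.02646 m^3. 1 foot = 0.3048 m, so 66.83 foot = 66.83 * 0.3048 = 20.369784 m. Combine: 0.02646 m^3 / 20.369784 m = 0.0012989828 m^2. 1 acre = 4046.8564 m^2, so 0.0012989828 m^2 = 0.0012989828 / 4046.8564 = 3.2098565e-07 acre ≈ 3.21e-07 acre (4 s.f.).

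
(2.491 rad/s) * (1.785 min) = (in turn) 2.491 rad/s is already in rad/s. 1 min = 60 s, so 1.785 min = 1.785 * 60 = 107.1 s. Combine: 2.491 rad/s * 107.1 s = 266.7861 rad. 1 turn = 6.2831853 rad, so 266.7861 rad = 266.7861 / 6.2831853 = 42.460327 turn ≈ 42.46 turn (4 s.f.). Final answer: 42.46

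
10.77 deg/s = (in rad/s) 0.188. Check: 1 deg/s = 0.017453293 rad/s, so 10.77 deg/s = 10.77 * 0.017453293 = 0.18797196 rad/s. Result: 0.18797196 rad/s ≈ 0.188 rad/s (4 s.f.).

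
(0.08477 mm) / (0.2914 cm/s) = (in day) 1 mm = 0.001 m, so 0.08477 mm = 0.08477 * 0.001 = 8.477e-05 m. 1 cm/s = 0.01 m/s, so 0.2914 cm/s = 0.2914 * 0.01 = 0.002914 m/s. Combine: 8.477e-05 m / 0.002914 m/s = 0.029090597 s. 1 day = 86400 s, so 0.029090597 s = 0.029090597 / 86400 = 3.3669673e-07 day ≈ 3.367e-07 day (4 s.f.). Final answer: 3.367e-07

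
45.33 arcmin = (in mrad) 13.19. Check: 1 arcmin = 0.00029088821 rad, so 45.33 arcmin = 45.33 * 0.00029088821 = 0.013185962 rad. 1 mrad = 0.001 rad, so 0.013185962 rad = 0.013185962 / 0.001 = 13.185962 mrad ≈ 13.19 mrad (4 s.f.).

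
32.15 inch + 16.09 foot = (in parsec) 1.854e-16. Check: 1 inch = 0.0254 m, so 32.15 inch = 32.15 * 0.0254 = 0.81661 m. 1 foot = 0.3048 m, so 16.09 foot = 16.09 * 0.3048 = 4.904232 m. Sum: 0.81661 + 4.904232 = 5.720842 m. 1 parsec = 3.0856776e+16 m, so 5.720842 m = 5.720842 / 3.0856776e+16 = 1.8539986e-16 parsec ≈ 1.854e-16 parsec (4 s.f.).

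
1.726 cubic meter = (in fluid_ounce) 1.726 cubic meter = 1.726 m^3. 1 fluid_ounce = 2.957353e-05 m^3, so 1.726 m^3 = 1.726 / 2.957353e-05 = 58363.003 fluid_ounce ≈ 5.836e+04 fluid_ounce (4 s.f.). Final answer: 5.836e+04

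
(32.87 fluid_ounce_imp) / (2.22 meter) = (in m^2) 1 fluid_ounce_imp = 2.8413063e-05 m^3, so 32.87 fluid_ounce_imp = 32.87 * 2.8413063e-05 = 0.00093393736 m^3. 2.22 meter = 2.22 m. Combine: 0.00093393736 m^3 / 2.22 m = 0.00042069251 m^2. Result: 0.00042069251 m^2 ≈ 0.0004207 m^2 (4 s.f.). Final answer: 0.0004207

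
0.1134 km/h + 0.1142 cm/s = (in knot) 1 km/h = 0.27777778 m/s, so 0.1134 km/h = 0.1134 * 0.27777778 = 0.0315 m/s. 1 cm/s = 0.01 m/s, so 0.1142 cm/s = 0.1142 * 0.01 = 0.001142 m/s. Sum: 0.0315 + 0.001142 = 0.032642 m/s. 1 knot = 0.51444444 m/s, so 0.032642 m/s = 0.032642 / 0.51444444 = 0.063450972 knot ≈ 0.06345 knot (4 s.f.). Final answer: 0.06345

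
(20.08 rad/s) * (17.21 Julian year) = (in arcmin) 3.749e+13. Check: 20.08 rad/s is already in rad/s. 1 Julian year = 31557600 s, so 17.21 Julian year = 17.21 * 31557600 = 5.431063e+08 s. Combine: 20.08 rad/s * 5.431063e+08 s = 1.0905574e+10 rad. 1 arcmin = 0.00029088821 rad, so 1.0905574e+10 rad = 1.0905574e+10 / 0.00029088821 = 3.7490603e+13 arcmin ≈ 3.749e+13 arcmin (4 s.f.).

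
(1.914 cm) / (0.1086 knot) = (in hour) 1 cm = 0.01 m, so 1.914 cm = 1.914 * 0.01 = 0.01914 m. 1 knot = 0.51444444 m/s, so 0.1086 knot = 0.1086 * 0.51444444 = 0.055868667 m/s. Combine: 0.01914 m / 0.055868667 m/s = 0.34258917 s. 1 hour = 3600 s, so 0.34258917 s = 0.34258917 / 3600 = 9.5163658e-05 hour ≈ 9.516e-05 hour (4 s.f.). Final answer: 9.516e-05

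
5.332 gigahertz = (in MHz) 1 gigahertz = 1e+09 Hz, so 5.332 gigahertz = 5.332 * 1e+09 = 5.332e+09 Hz. 1 MHz = 1000000 Hz, so 5.332e+09 Hz = 5.332e+09 / 1000000 = 5332 MHz. Final answer: 5332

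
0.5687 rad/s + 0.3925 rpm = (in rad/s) 0.6098. Check: 0.5687 rad/s is already in rad/s. 1 rpm = 0.10471976 rad/s, so 0.3925 rpm = 0.3925 * 0.10471976 = 0.041102504 rad/s. Sum: 0.5687 + 0.041102504 = 0.6098025 rad/s. Result: 0.6098025 rad/s ≈ 0.6098 rad/s (4 s.f.).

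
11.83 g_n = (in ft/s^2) 380.6. Check: 1 g_n = 9.80665 m/s^2, so 11.83 g_n = 11.83 * 9.80665 = 116.01267 m/s^2. 1 ft/s^2 = 0.3048 m/s^2, so 116.01267 m/s^2 = 116.01267 / 0.3048 = 380.61899 ft/s^2 ≈ 380.6 ft/s^2 (4 s.f.).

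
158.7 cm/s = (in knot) 1 cm/s = 0.01 m/s, so 158.7 cm/s = 158.7 * 0.01 = 1.587 m/s. 1 knot = 0.51444444 m/s, so 1.587 m/s = 1.587 / 0.51444444 = 3.0848812 knot ≈ 3.085 knot (4 s.f.). Final answer: 3.085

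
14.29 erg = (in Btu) 1.354e-09. Check: 1 erg = 1e-07 J, so 14.29 erg = 14.29 * 1e-07 = 1.429e-06 J. 1 Btu = 1055.0559 J, so 1.429e-06 J = 1.429e-06 / 1055.0559 = 1.3544307e-09 Btu ≈ 1.354e-09 Btu (4 s.f.).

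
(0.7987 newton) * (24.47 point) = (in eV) 4.303e+16. Check: 0.7987 newton = 0.7987 N. 1 point = 0.00035277778 m, so 24.47 point = 24.47 * 0.00035277778 = 0.0086324722 m. Combine: 0.7987 N * 0.0086324722 m = 0.0068947556 J. 1 eV = 1.6021766e-19 J, so 0.0068947556 J = 0.0068947556 / 1.6021766e-19 = 4.3033679e+16 eV ≈ 4.303e+16 eV (4 s.f.).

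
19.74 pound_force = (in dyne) 8.781e+06. Check: 1 pound_force = 4.4482216 N, so 19.74 pound_force = 19.74 * 4.4482216 = 87.807895 N. 1 dyne = 1e-05 N, so 87.807895 N = 87.807895 / 1e-05 = 8780789.5 dyne ≈ 8.781e+06 dyne (4 s.f.).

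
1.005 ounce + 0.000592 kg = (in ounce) 1.026. Check: 1 ounce = 0.028349523 kg, so 1.005 ounce = 1.005 * 0.028349523 = 0.028491271 kg. 0.000592 kg is already in kg. Sum: 0.028491271 + 0.000592 = 0.029083271 kg. 1 ounce = 0.028349523 kg, so 0.029083271 kg = 0.029083271 / 0.028349523 = 1.0258822 ounce ≈ 1.026 ounce (4 s.f.).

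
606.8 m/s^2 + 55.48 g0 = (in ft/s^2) 3776. Check: 606.8 m/s^2 is already in m/s^2. 1 g0 = 9.80665 m/s^2, so 55.48 g0 = 55.48 * 9.80665 = 544.07294 m/s^2. Sum: 606.8 + 544.07294 = 1150.8729 m/s^2. 1 ft/s^2 = 0.3048 m/s^2, so 1150.8729 m/s^2 = 1150.8729 / 0.3048 = 3775.8299 ft/s^2 ≈ 3776 ft/s^2 (4 s.f.).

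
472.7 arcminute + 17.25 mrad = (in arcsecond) 1 arcminute = 0.00029088821 rad, so 472.7 arcminute = 472.7 * 0.00029088821 = 0.13750286 rad. 1 mrad = 0.001 rad, so 17.25 mrad = 17.25 * 0.001 = 0.01725 rad. Sum: 0.13750286 + 0.01725 = 0.15475286 rad. 1 arcsecond = 4.8481368e-06 rad, so 0.15475286 rad = 0.15475286 / 4.8481368e-06 = 31920.068 arcsecond ≈ 3.192e+04 arcsecond (4 s.f.). Final answer: 3.192e+04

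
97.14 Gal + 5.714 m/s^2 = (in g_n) 1 Gal = 0.01 m/s^2, so 97.14 Gal = 97.14 * 0.01 = 0.9714 m/s^2. 5.714 m/s^2 is already in m/s^2. Sum: 0.9714 + 5.714 = 6.6854 m/s^2. 1 g_n = 9.80665 m/s^2, so 6.6854 m/s^2 = 6.6854 / 9.80665 = 0.68172108 g_n ≈ 0.6817 g_n (4 s.f.). Final answer: 0.6817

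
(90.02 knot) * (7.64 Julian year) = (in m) 1.117e+10. Check: 1 knot = 0.51444444 m/s, so 90.02 knot = 90.02 * 0.51444444 = 46.310289 m/s. 1 Julian year = 31557600 s, so 7.64 Julian year = 7.64 * 31557600 = 2.4110006e+08 s. Combine: 46.310289 m/s * 2.4110006e+08 s = 1.1165414e+10 m. Result: 1.1165414e+10 m ≈ 1.117e+10 m (4 s.f.).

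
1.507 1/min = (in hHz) 0.0002512. Check: 1 1/min = 0.016666667 Hz, so 1.507 1/min = 1.507 * 0.016666667 = 0.025116667 Hz. 1 hHz = 100 Hz, so 0.025116667 Hz = 0.025116667 / 100 = 0.00025116667 hHz ≈ 0.0002512 hHz (4 s.f.).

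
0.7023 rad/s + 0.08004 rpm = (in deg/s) 0.7023 rad/s is already in rad/s. 1 rpm = 0.10471976 rad/s, so 0.08004 rpm = 0.08004 * 0.10471976 = 0.0083817692 rad/s. Sum: 0.7023 + 0.0083817692 = 0.71068177 rad/s. 1 deg/s = 0.017453293 rad/s, so 0.71068177 rad/s = 0.71068177 / 0.017453293 = 40.719066 deg/s ≈ 40.72 deg/s (4 s.f.). Final answer: 40.72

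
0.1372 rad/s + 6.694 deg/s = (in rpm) 0.1372 rad/s is already in rad/s. 1 deg/s = 0.017453293 rad/s, so 6.694 deg/s = 6.694 * 0.017453293 = 0.11683234 rad/s. Sum: 0.1372 + 0.11683234 = 0.25403234 rad/s. 1 rpm = 0.10471976 rad/s, so 0.25403234 rad/s = 0.25403234 / 0.10471976 = 2.4258302 rpm ≈ 2.426 rpm (4 s.f.). Final answer: 2.426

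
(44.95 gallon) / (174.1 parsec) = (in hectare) 1 gallon = 0.0037854118 m^3, so 44.95 gallon = 44.95 * 0.0037854118 = 0.17015426 m^3. 1 parsec = 3.0856776e+16 m, so 174.1 parsec = 174.1 * 3.0856776e+16 = 5.3721647e+18 m. Combine: 0.17015426 m^3 / 5.3721647e+18 m = 3.1673314e-20 m^2. 1 hectare = 10000 m^2, so 3.1673314e-20 m^2 = 3.1673314e-20 / 10000 = 3.1673314e-24 hectare ≈ 3.167e-24 hectare (4 s.f.). Final answer: 3.167e-24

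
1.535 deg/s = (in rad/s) 0.02679. Check: 1 deg/s = 0.017453293 rad/s, so 1.535 deg/s = 1.535 * 0.017453293 = 0.026790804 rad/s. Result: 0.026790804 rad/s ≈ 0.02679 rad/s (4 s.f.).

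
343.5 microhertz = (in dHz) 1 microhertz = 1e-06 Hz, so 343.5 microhertz = 343.5 * 1e-06 = 0.0003435 Hz. 1 dHz = 0.1 Hz, so 0.0003435 Hz = 0.0003435 / 0.1 = 0.003435 dHz. Final answer: 0.003435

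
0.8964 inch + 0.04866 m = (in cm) 7.143. Check: 1 inch = 0.0254 m, so 0.8964 inch = 0.8964 * 0.0254 = 0.02276856 m. 0.04866 m is already in m. Sum: 0.02276856 + 0.04866 = 0.07142856 m. 1 cm = 0.01 m, so 0.07142856 m = 0.07142856 / 0.01 = 7.142856 cm ≈ 7.143 cm (4 s.f.).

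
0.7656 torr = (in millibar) 1.021. Check: 1 torr = 133.32237 Pa, so 0.7656 torr = 0.7656 * 133.32237 = 102.07161 Pa. 1 millibar = 100 Pa, so 102.07161 Pa = 102.07161 / 100 = 1.0207161 millibar ≈ 1.021 millibar (4 s.f.).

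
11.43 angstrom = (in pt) 1 angstrom = 1e-10 m, so 11.43 angstrom = 11.43 * 1e-10 = 1.143e-09 m. 1 pt = 0.00035277778 m, so 1.143e-09 m = 1.143e-09 / 0.00035277778 = 3.24e-06 pt. Final answer: 3.24e-06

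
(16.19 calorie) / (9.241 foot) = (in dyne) 1 calorie = 4.184 J, so 16.19 calorie = 16.19 * 4.184 = 67.73896 J. 1 foot = 0.3048 m, so 9.241 foot = 9.241 * 0.3048 = 2.8166568 m. Combine: 67.73896 J / 2.8166568 m = 24.049419 N. 1 dyne = 1e-05 N, so 24.049419 N = 24.049419 / 1e-05 = 2404941.9 dyne ≈ 2.405e+06 dyne (4 s.f.). Final answer: 2.405e+06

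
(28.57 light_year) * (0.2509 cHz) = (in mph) 1.517e+15. Check: 1 light_year = 9.4607305e+15 m, so 28.57 light_year = 28.57 * 9.4607305e+15 = 2.7029307e+17 m. 1 cHz = 0.01 Hz, so 0.2509 cHz = 0.2509 * 0.01 = 0.002509 Hz. Combine: 2.7029307e+17 m * 0.002509 Hz = 6.7816531e+14 m/s. 1 mph = 0.44704 m/s, so 6.7816531e+14 m/s = 6.7816531e+14 / 0.44704 = 1.5170126e+15 mph ≈ 1.517e+15 mph (4 s.f.).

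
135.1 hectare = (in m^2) 1.351e+06. Check: 1 hectare = 10000 m^2, so 135.1 hectare = 135.1 * 10000 = 1351000 m^2. Result: 1351000 m^2 ≈ 1.351e+06 m^2 (4 s.f.).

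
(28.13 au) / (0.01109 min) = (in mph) 1.415e+13. Check: 1 au = 1.4959787e+11 m, so 28.13 au = 28.13 * 1.4959787e+11 = 4.2081881e+12 m. 1 min = 60 s, so 0.01109 min = 0.01109 * 60 = 0.6654 s. Combine: 4.2081881e+12 m / 0.6654 s = 6.3242983e+12 m/s. 1 mph = 0.44704 m/s, so 6.3242983e+12 m/s = 6.3242983e+12 / 0.44704 = 1.4147052e+13 mph ≈ 1.415e+13 mph (4 s.f.).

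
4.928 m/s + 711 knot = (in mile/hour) 4.928 m/s is already in m/s. 1 knot = 0.51444444 m/s, so 711 knot = 711 * 0.51444444 = 365.77 m/s. Sum: 4.928 + 365.77 = 370.698 m/s. 1 mile/hour = 0.44704 m/s, so 370.698 m/s = 370.698 / 0.44704 = 829.22781 mile/hour ≈ 829.2 mile/hour (4 s.f.). Final answer: 829.2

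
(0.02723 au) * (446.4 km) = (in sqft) 1.957e+16. Check: 1 au = 1.4959787e+11 m, so 0.02723 au = 0.02723 * 1.4959787e+11 = 4.07355e+09 m. 1 km = 1000 m, so 446.4 km = 446.4 * 1000 = 446400 m. Combine: 4.07355e+09 m * 446400 m = 1.8184327e+15 m^2. 1 sqft = 0.09290304 m^2, so 1.8184327e+15 m^2 = 1.8184327e+15 / 0.09290304 = 1.9573447e+16 sqft ≈ 1.957e+16 sqft (4 s.f.).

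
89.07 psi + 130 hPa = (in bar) 6.271. Check: 1 psi = 6894.7573 Pa, so 89.07 psi = 89.07 * 6894.7573 = 614116.03 Pa. 1 hPa = 100 Pa, so 130 hPa = 130 * 100 = 13000 Pa. Sum: 614116.03 + 13000 = 627116.03 Pa. 1 bar = 100000 Pa, so 627116.03 Pa = 627116.03 / 100000 = 6.2711603 bar ≈ 6.271 bar (4 s.f.).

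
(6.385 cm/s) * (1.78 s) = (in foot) 1 cm/s = 0.01 m/s, so 6.385 cm/s = 6.385 * 0.01 = 0.06385 m/s. 1.78 s is already in s. Combine: 0.06385 m/s * 1.78 s = 0.113653 m. 1 foot = 0.3048 m, so 0.113653 m = 0.113653 / 0.3048 = 0.3728773 foot ≈ 0.3729 foot (4 s.f.). Final answer: 0.3729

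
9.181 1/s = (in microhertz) 9.181e+06. Check: 9.181 1/s = 9.181 Hz. 1 microhertz = 1e-06 Hz, so 9.181 Hz = 9.181 / 1e-06 = 9181000 microhertz ≈ 9.181e+06 microhertz (4 s.f.).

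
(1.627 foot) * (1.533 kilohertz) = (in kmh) 2737. Check: 1 foot = 0.3048 m, so 1.627 foot = 1.627 * 0.3048 = 0.4959096 m. 1 kilohertz = 1000 Hz, so 1.533 kilohertz = 1.533 * 1000 = 1533 Hz. Combine: 0.4959096 m * 1533 Hz = 760.22942 m/s. 1 kmh = 0.27777778 m/s, so 760.22942 m/s = 760.22942 / 0.27777778 = 2736.8259 kmh ≈ 2737 kmh (4 s.f.).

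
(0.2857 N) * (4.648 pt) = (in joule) 0.2857 N is already in N. 1 pt = 0.00035277778 m, so 4.648 pt = 4.648 * 0.00035277778 = 0.0016397111 m. Combine: 0.2857 N * 0.0016397111 m = 0.00046846546 J. 0.00046846546 J = 0.00046846546 joule ≈ 0.0004685 joule (4 s.f.). Final answer: 0.0004685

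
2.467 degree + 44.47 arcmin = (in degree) 3.208. Check: 1 degree = 0.017453293 rad, so 2.467 degree = 2.467 * 0.017453293 = 0.043057273 rad. 1 arcmin = 0.00029088821 rad, so 44.47 arcmin = 44.47 * 0.00029088821 = 0.012935799 rad. Sum: 0.043057273 + 0.012935799 = 0.055993071 rad. 1 degree = 0.017453293 rad, so 0.055993071 rad = 0.055993071 / 0.017453293 = 3.2081667 degree ≈ 3.208 degree (4 s.f.).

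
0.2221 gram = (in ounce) 1 gram = 0.001 kg, so 0.2221 gram = 0.2221 * 0.001 = 0.0002221 kg. 1 ounce = 0.028349523 kg, so 0.0002221 kg = 0.0002221 / 0.028349523 = 0.0078343469 ounce ≈ 0.007834 ounce (4 s.f.). Final answer: 0.007834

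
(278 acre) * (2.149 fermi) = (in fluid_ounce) 1 acre = 4046.8564 m^2, so 278 acre = 278 * 4046.8564 = 1125026.1 m^2. 1 fermi = 1e-15 m, so 2.149 fermi = 2.149 * 1e-15 = 2.149e-15 m. Combine: 1125026.1 m^2 * 2.149e-15 m = 2.4176811e-09 m^3. 1 fluid_ounce = 2.957353e-05 m^3, so 2.4176811e-09 m^3 = 2.4176811e-09 / 2.957353e-05 = 8.1751522e-05 fluid_ounce ≈ 8.175e-05 fluid_ounce (4 s.f.). Final answer: 8.175e-05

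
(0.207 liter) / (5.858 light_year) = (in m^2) 1 liter = 0.001 m^3, so 0.207 liter = 0.207 * 0.001 = 0.000207 m^3. 1 light_year = 9.4607305e+15 m, so 5.858 light_year = 5.858 * 9.4607305e+15 = 5.5420959e+16 m. Combine: 0.000207 m^3 / 5.5420959e+16 m = 3.735049e-21 m^2. Result: 3.735049e-21 m^2 ≈ 3.735e-21 m^2 (4 s.f.). Final answer: 3.735e-21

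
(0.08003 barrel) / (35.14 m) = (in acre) 8.947e-08. Check: 1 barrel = 0.15898729 m^3, so 0.08003 barrel = 0.08003 * 0.15898729 = 0.012723753 m^3. 35.14 m is already in m. Combine: 0.012723753 m^3 / 35.14 m = 0.00036208746 m^2. 1 acre = 4046.8564 m^2, so 0.00036208746 m^2 = 0.00036208746 / 4046.8564 = 8.9473759e-08 acre ≈ 8.947e-08 acre (4 s.f.).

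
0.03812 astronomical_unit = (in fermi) 5.703e+24. Check: 1 astronomical_unit = 1.4959787e+11 m, so 0.03812 astronomical_unit = 0.03812 * 1.4959787e+11 = 5.7026708e+09 m. 1 fermi = 1e-15 m, so 5.7026708e+09 m = 5.7026708e+09 / 1e-15 = 5.7026708e+24 fermi ≈ 5.703e+24 fermi (4 s.f.).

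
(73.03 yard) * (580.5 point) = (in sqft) 147.2. Check: 1 yard = 0.9144 m, so 73.03 yard = 73.03 * 0.9144 = 66.778632 m. 1 point = 0.00035277778 m, so 580.5 point = 580.5 * 0.00035277778 = 0.2047875 m. Combine: 66.778632 m * 0.2047875 m = 13.675429 m^2. 1 sqft = 0.09290304 m^2, so 13.675429 m^2 = 13.675429 / 0.09290304 = 147.20109 sqft ≈ 147.2 sqft (4 s.f.).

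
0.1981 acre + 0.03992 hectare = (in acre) 1 acre = 4046.8564 m^2, so 0.1981 acre = 0.1981 * 4046.8564 = 801.68226 m^2. 1 hectare = 10000 m^2, so 0.03992 hectare = 0.03992 * 10000 = 399.2 m^2. Sum: 801.68226 + 399.2 = 1200.8823 m^2. 1 acre = 4046.8564 m^2, so 1200.8823 m^2 = 1200.8823 / 4046.8564 = 0.29674447 acre ≈ 0.2967 acre (4 s.f.). Final answer: 0.2967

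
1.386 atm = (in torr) 1053. Check: 1 atm = 101325 Pa, so 1.386 atm = 1.386 * 101325 = 140436.45 Pa. 1 torr = 133.32237 Pa, so 140436.45 Pa = 140436.45 / 133.32237 = 1053.36 torr ≈ 1053 torr (4 s.f.).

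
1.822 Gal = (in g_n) 1 Gal = 0.01 m/s^2, so 1.822 Gal = 1.822 * 0.01 = 0.01822 m/s^2. 1 g_n = 9.80665 m/s^2, so 0.01822 m/s^2 = 0.01822 / 9.80665 = 0.0018579229 g_n ≈ 0.001858 g_n (4 s.f.). Final answer: 0.001858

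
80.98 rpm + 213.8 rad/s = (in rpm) 1 rpm = 0.10471976 rad/s, so 80.98 rpm = 80.98 * 0.10471976 = 8.4802058 rad/s. 213.8 rad/s is already in rad/s. Sum: 8.4802058 + 213.8 = 222.28021 rad/s. 1 rpm = 0.10471976 rad/s, so 222.28021 rad/s = 222.28021 / 0.10471976 = 2122.6196 rpm ≈ 2123 rpm (4 s.f.). Final answer: 2123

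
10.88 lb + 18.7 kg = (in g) 2.364e+04. Check: 1 lb = 0.45359237 kg, so 10.88 lb = 10.88 * 0.45359237 = 4.935085 kg. 18.7 kg is already in kg. Sum: 4.935085 + 18.7 = 23.635085 kg. 1 g = 0.001 kg, so 23.635085 kg = 23.635085 / 0.001 = 23635.085 g ≈ 2.364e+04 g (4 s.f.).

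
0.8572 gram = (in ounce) 0.03024. Check: 1 gram = 0.001 kg, so 0.8572 gram = 0.8572 * 0.001 = 0.0008572 kg. 1 ounce = 0.028349523 kg, so 0.0008572 kg = 0.0008572 / 0.028349523 = 0.03023684 ounce ≈ 0.03024 ounce (4 s.f.).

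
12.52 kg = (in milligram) 1.252e+07. Check: 1 milligram = 1e-06 kg, so 12.52 kg = 12.52 / 1e-06 = 12520000 milligram ≈ 1.252e+07 milligram (4 s.f.).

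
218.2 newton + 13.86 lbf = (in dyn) 2.799e+07. Check: 218.2 newton = 218.2 N. 1 lbf = 4.4482216 N, so 13.86 lbf = 13.86 * 4.4482216 = 61.652352 N. Sum: 218.2 + 61.652352 = 279.85235 N. 1 dyn = 1e-05 N, so 279.85235 N = 279.85235 / 1e-05 = 27985235 dyn ≈ 2.799e+07 dyn (4 s.f.).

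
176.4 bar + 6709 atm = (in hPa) 6.974e+06. Check: 1 bar = 100000 Pa, so 176.4 bar = 176.4 * 100000 = 17640000 Pa. 1 atm = 101325 Pa, so 6709 atm = 6709 * 101325 = 6.7978942e+08 Pa. Sum: 17640000 + 6.7978942e+08 = 6.9742942e+08 Pa. 1 hPa = 100 Pa, so 6.9742942e+08 Pa = 6.9742942e+08 / 100 = 6974294.2 hPa ≈ 6.974e+06 hPa (4 s.f.).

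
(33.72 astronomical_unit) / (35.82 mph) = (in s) 1 astronomical_unit = 1.4959787e+11 m, so 33.72 astronomical_unit = 33.72 * 1.4959787e+11 = 5.0444402e+12 m. 1 mph = 0.44704 m/s, so 35.82 mph = 35.82 * 0.44704 = 16.012973 m/s. Combine: 5.0444402e+12 m / 16.012973 m/s = 3.1502209e+11 s. Result: 3.1502209e+11 s ≈ 3.15e+11 s (4 s.f.). Final answer: 3.15e+11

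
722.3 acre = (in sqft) 1 acre = 4046.8564 m^2, so 722.3 acre = 722.3 * 4046.8564 = 2923044.4 m^2. 1 sqft = 0.09290304 m^2, so 2923044.4 m^2 = 2923044.4 / 0.09290304 = 31463388 sqft ≈ 3.146e+07 sqft (4 s.f.). Final answer: 3.146e+07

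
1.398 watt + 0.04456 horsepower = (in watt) 34.63. Check: 1.398 watt = 1.398 W. 1 horsepower = 745.69987 W, so 0.04456 horsepower = 0.04456 * 745.69987 = 33.228386 W. Sum: 1.398 + 33.228386 = 34.626386 W. 34.626386 W = 34.626386 watt ≈ 34.63 watt (4 s.f.).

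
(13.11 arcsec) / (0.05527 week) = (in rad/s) 1.901e-09. Check: 1 arcsec = 4.8481368e-06 rad, so 13.11 arcsec = 13.11 * 4.8481368e-06 = 6.3559074e-05 rad. 1 week = 604800 s, so 0.05527 week = 0.05527 * 604800 = 33427.296 s. Combine: 6.3559074e-05 rad / 33427.296 s = 1.9014124e-09 rad/s. Result: 1.9014124e-09 rad/s ≈ 1.901e-09 rad/s (4 s.f.).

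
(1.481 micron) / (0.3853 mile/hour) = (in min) 1 micron = 1e-06 m, so 1.481 micron = 1.481 * 1e-06 = 1.481e-06 m. 1 mile/hour = 0.44704 m/s, so 0.3853 mile/hour = 0.3853 * 0.44704 = 0.17224451 m/s. Combine: 1.481e-06 m / 0.17224451 m/s = 8.598242e-06 s. 1 min = 60 s, so 8.598242e-06 s = 8.598242e-06 / 60 = 1.4330403e-07 min ≈ 1.433e-07 min (4 s.f.). Final answer: 1.433e-07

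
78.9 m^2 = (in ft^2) 849.3. Check: 1 ft^2 = 0.09290304 m^2, so 78.9 m^2 = 78.9 / 0.09290304 = 849.27253 ft^2 ≈ 849.3 ft^2 (4 s.f.).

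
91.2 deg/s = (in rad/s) 1.592. Check: 1 deg/s = 0.017453293 rad/s, so 91.2 deg/s = 91.2 * 0.017453293 = 1.5917403 rad/s. Result: 1.5917403 rad/s ≈ 1.592 rad/s (4 s.f.).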